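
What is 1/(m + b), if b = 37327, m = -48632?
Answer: -1/11305 ≈ -8.8456e-5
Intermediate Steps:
1/(m + b) = 1/(-48632 + 37327) = 1/(-11305) = -1/11305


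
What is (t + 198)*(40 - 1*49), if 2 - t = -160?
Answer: -3240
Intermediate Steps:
t = 162 (t = 2 - 1*(-160) = 2 + 160 = 162)
(t + 198)*(40 - 1*49) = (162 + 198)*(40 - 1*49) = 360*(40 - 49) = 360*(-9) = -3240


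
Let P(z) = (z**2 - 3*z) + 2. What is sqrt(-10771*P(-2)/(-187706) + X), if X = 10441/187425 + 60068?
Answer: sqrt(1685859249128516693423)/167527605 ≈ 245.09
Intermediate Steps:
P(z) = 2 + z**2 - 3*z
X = 11258255341/187425 (X = 10441*(1/187425) + 60068 = 10441/187425 + 60068 = 11258255341/187425 ≈ 60068.)
sqrt(-10771*P(-2)/(-187706) + X) = sqrt(-10771*(2 + (-2)**2 - 3*(-2))/(-187706) + 11258255341/187425) = sqrt(-10771*(2 + 4 + 6)*(-1/187706) + 11258255341/187425) = sqrt(-10771*12*(-1/187706) + 11258255341/187425) = sqrt(-129252*(-1/187706) + 11258255341/187425) = sqrt(64626/93853 + 11258255341/187425) = sqrt(1056633151046923/17590398525) = sqrt(1685859249128516693423)/167527605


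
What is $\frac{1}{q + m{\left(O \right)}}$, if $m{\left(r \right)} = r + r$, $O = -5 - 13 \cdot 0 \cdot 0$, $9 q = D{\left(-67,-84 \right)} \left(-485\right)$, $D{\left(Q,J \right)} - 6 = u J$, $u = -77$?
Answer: $- \frac{3}{1046660} \approx -2.8663 \cdot 10^{-6}$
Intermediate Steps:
$D{\left(Q,J \right)} = 6 - 77 J$
$q = - \frac{1046630}{3}$ ($q = \frac{\left(6 - -6468\right) \left(-485\right)}{9} = \frac{\left(6 + 6468\right) \left(-485\right)}{9} = \frac{6474 \left(-485\right)}{9} = \frac{1}{9} \left(-3139890\right) = - \frac{1046630}{3} \approx -3.4888 \cdot 10^{5}$)
$O = -5$ ($O = -5 - 0 = -5 + 0 = -5$)
$m{\left(r \right)} = 2 r$
$\frac{1}{q + m{\left(O \right)}} = \frac{1}{- \frac{1046630}{3} + 2 \left(-5\right)} = \frac{1}{- \frac{1046630}{3} - 10} = \frac{1}{- \frac{1046660}{3}} = - \frac{3}{1046660}$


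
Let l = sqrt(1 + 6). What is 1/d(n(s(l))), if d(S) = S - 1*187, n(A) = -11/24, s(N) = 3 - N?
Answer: -24/4499 ≈ -0.0053345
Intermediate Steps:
l = sqrt(7) ≈ 2.6458
n(A) = -11/24 (n(A) = -11*1/24 = -11/24)
d(S) = -187 + S (d(S) = S - 187 = -187 + S)
1/d(n(s(l))) = 1/(-187 - 11/24) = 1/(-4499/24) = -24/4499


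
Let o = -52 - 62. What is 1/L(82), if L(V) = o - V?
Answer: -1/196 ≈ -0.0051020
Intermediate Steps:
o = -114
L(V) = -114 - V
1/L(82) = 1/(-114 - 1*82) = 1/(-114 - 82) = 1/(-196) = -1/196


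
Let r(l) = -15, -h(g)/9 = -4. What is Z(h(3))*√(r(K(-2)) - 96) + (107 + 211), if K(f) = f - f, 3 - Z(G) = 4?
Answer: 318 - I*√111 ≈ 318.0 - 10.536*I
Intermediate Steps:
h(g) = 36 (h(g) = -9*(-4) = 36)
Z(G) = -1 (Z(G) = 3 - 1*4 = 3 - 4 = -1)
K(f) = 0
Z(h(3))*√(r(K(-2)) - 96) + (107 + 211) = -√(-15 - 96) + (107 + 211) = -√(-111) + 318 = -I*√111 + 318 = 318 - I*√111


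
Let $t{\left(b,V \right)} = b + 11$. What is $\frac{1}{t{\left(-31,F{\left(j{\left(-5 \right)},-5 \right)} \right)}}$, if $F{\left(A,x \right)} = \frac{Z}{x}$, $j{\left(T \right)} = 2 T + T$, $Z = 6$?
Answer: $- \frac{1}{20} \approx -0.05$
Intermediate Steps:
$j{\left(T \right)} = 3 T$
$F{\left(A,x \right)} = \frac{6}{x}$
$t{\left(b,V \right)} = 11 + b$
$\frac{1}{t{\left(-31,F{\left(j{\left(-5 \right)},-5 \right)} \right)}} = \frac{1}{11 - 31} = \frac{1}{-20} = - \frac{1}{20}$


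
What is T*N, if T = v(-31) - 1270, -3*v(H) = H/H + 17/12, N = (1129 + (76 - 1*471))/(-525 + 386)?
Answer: 16789883/2502 ≈ 6710.6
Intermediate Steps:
N = -734/139 (N = (1129 + (76 - 471))/(-139) = (1129 - 395)*(-1/139) = 734*(-1/139) = -734/139 ≈ -5.2806)
v(H) = -29/36 (v(H) = -(H/H + 17/12)/3 = -(1 + 17*(1/12))/3 = -(1 + 17/12)/3 = -1/3*29/12 = -29/36)
T = -45749/36 (T = -29/36 - 1270 = -45749/36 ≈ -1270.8)
T*N = -45749/36*(-734/139) = 16789883/2502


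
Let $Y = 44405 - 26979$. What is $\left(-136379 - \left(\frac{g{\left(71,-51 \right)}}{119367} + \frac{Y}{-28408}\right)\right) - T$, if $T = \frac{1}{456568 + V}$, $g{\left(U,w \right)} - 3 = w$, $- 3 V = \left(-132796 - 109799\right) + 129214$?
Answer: $- \frac{114310277062211175623}{838184702599260} \approx -1.3638 \cdot 10^{5}$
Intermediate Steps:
$V = \frac{113381}{3}$ ($V = - \frac{\left(-132796 - 109799\right) + 129214}{3} = - \frac{-242595 + 129214}{3} = \left(- \frac{1}{3}\right) \left(-113381\right) = \frac{113381}{3} \approx 37794.0$)
$g{\left(U,w \right)} = 3 + w$
$Y = 17426$
$T = \frac{3}{1483085}$ ($T = \frac{1}{456568 + \frac{113381}{3}} = \frac{1}{\frac{1483085}{3}} = \frac{3}{1483085} \approx 2.0228 \cdot 10^{-6}$)
$\left(-136379 - \left(\frac{g{\left(71,-51 \right)}}{119367} + \frac{Y}{-28408}\right)\right) - T = \left(-136379 - \left(\frac{3 - 51}{119367} + \frac{17426}{-28408}\right)\right) - \frac{3}{1483085} = \left(-136379 - \left(\left(-48\right) \frac{1}{119367} + 17426 \left(- \frac{1}{28408}\right)\right)\right) - \frac{3}{1483085} = \left(-136379 - \left(- \frac{16}{39789} - \frac{8713}{14204}\right)\right) - \frac{3}{1483085} = \left(-136379 - - \frac{346908821}{565162956}\right) - \frac{3}{1483085} = \left(-136379 + \frac{346908821}{565162956}\right) - \frac{3}{1483085} = - \frac{77076011867503}{565162956} - \frac{3}{1483085} = - \frac{114310277062211175623}{838184702599260}$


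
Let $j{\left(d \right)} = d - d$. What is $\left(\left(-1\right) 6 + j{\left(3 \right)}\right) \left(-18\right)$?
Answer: $108$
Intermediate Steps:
$j{\left(d \right)} = 0$
$\left(\left(-1\right) 6 + j{\left(3 \right)}\right) \left(-18\right) = \left(\left(-1\right) 6 + 0\right) \left(-18\right) = \left(-6 + 0\right) \left(-18\right) = \left(-6\right) \left(-18\right) = 108$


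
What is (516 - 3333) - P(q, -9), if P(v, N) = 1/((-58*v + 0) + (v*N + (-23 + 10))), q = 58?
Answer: -10983482/3899 ≈ -2817.0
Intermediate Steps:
P(v, N) = 1/(-13 - 58*v + N*v) (P(v, N) = 1/(-58*v + (N*v - 13)) = 1/(-58*v + (-13 + N*v)) = 1/(-13 - 58*v + N*v))
(516 - 3333) - P(q, -9) = (516 - 3333) - 1/(-13 - 58*58 - 9*58) = -2817 - 1/(-13 - 3364 - 522) = -2817 - 1/(-3899) = -2817 - 1*(-1/3899) = -2817 + 1/3899 = -10983482/3899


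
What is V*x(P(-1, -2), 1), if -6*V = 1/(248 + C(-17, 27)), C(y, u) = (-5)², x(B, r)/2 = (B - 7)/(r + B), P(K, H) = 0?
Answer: 1/117 ≈ 0.0085470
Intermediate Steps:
x(B, r) = 2*(-7 + B)/(B + r) (x(B, r) = 2*((B - 7)/(r + B)) = 2*((-7 + B)/(B + r)) = 2*(-7 + B)/(B + r))
C(y, u) = 25
V = -1/1638 (V = -1/(6*(248 + 25)) = -⅙/273 = -⅙*1/273 = -1/1638 ≈ -0.00061050)
V*x(P(-1, -2), 1) = -(-7 + 0)/(819*(0 + 1)) = -(-7)/(819*1) = -(-7)/819 = -1/1638*(-14) = 1/117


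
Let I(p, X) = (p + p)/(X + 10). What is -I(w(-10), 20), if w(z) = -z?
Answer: -⅔ ≈ -0.66667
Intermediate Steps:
I(p, X) = 2*p/(10 + X) (I(p, X) = (2*p)/(10 + X) = 2*p/(10 + X))
-I(w(-10), 20) = -2*(-1*(-10))/(10 + 20) = -2*10/30 = -1*⅔ = -⅔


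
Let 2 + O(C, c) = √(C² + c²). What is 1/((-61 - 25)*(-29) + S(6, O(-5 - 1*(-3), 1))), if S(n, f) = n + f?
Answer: 2498/6239999 - √5/6239999 ≈ 0.00039996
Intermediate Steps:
O(C, c) = -2 + √(C² + c²)
S(n, f) = f + n
1/((-61 - 25)*(-29) + S(6, O(-5 - 1*(-3), 1))) = 1/((-61 - 25)*(-29) + ((-2 + √((-5 - 1*(-3))² + 1²)) + 6)) = 1/(-86*(-29) + ((-2 + √((-5 + 3)² + 1)) + 6)) = 1/(2494 + ((-2 + √((-2)² + 1)) + 6)) = 1/(2494 + ((-2 + √(4 + 1)) + 6)) = 1/(2494 + ((-2 + √5) + 6)) = 1/(2494 + (4 + √5)) = 1/(2498 + √5)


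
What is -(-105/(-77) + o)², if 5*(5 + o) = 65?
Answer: -10609/121 ≈ -87.678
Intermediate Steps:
o = 8 (o = -5 + (⅕)*65 = -5 + 13 = 8)
-(-105/(-77) + o)² = -(-105/(-77) + 8)² = -(-105*(-1/77) + 8)² = -(15/11 + 8)² = -(103/11)² = -1*10609/121 = -10609/121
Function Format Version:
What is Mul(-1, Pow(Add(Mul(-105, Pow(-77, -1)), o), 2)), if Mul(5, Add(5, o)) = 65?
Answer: Rational(-10609, 121) ≈ -87.678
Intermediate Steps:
o = 8 (o = Add(-5, Mul(Rational(1, 5), 65)) = Add(-5, 13) = 8)
Mul(-1, Pow(Add(Mul(-105, Pow(-77, -1)), o), 2)) = Mul(-1, Pow(Add(Mul(-105, Pow(-77, -1)), 8), 2)) = Mul(-1, Pow(Add(Mul(-105, Rational(-1, 77)), 8), 2)) = Mul(-1, Pow(Add(Rational(15, 11), 8), 2)) = Mul(-1, Pow(Rational(103, 11), 2)) = Mul(-1, Rational(10609, 121)) = Rational(-10609, 121)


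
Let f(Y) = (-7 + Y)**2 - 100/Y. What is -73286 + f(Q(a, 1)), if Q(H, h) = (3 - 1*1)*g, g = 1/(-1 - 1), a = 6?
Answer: -73122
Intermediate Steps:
g = -1/2 (g = 1/(-2) = -1/2 ≈ -0.50000)
Q(H, h) = -1 (Q(H, h) = (3 - 1*1)*(-1/2) = (3 - 1)*(-1/2) = 2*(-1/2) = -1)
f(Y) = (-7 + Y)**2 - 100/Y
-73286 + f(Q(a, 1)) = -73286 + ((-7 - 1)**2 - 100/(-1)) = -73286 + ((-8)**2 - 100*(-1)) = -73286 + (64 + 100) = -73286 + 164 = -73122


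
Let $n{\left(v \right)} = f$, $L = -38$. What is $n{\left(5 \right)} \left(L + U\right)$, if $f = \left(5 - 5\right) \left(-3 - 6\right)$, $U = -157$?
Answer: $0$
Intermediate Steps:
$f = 0$ ($f = 0 \left(-9\right) = 0$)
$n{\left(v \right)} = 0$
$n{\left(5 \right)} \left(L + U\right) = 0 \left(-38 - 157\right) = 0 \left(-195\right) = 0$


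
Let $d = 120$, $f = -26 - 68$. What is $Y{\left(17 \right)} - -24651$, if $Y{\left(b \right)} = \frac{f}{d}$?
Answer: $\frac{1479013}{60} \approx 24650.0$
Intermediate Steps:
$f = -94$ ($f = -26 - 68 = -94$)
$Y{\left(b \right)} = - \frac{47}{60}$ ($Y{\left(b \right)} = - \frac{94}{120} = \left(-94\right) \frac{1}{120} = - \frac{47}{60}$)
$Y{\left(17 \right)} - -24651 = - \frac{47}{60} - -24651 = - \frac{47}{60} + 24651 = \frac{1479013}{60}$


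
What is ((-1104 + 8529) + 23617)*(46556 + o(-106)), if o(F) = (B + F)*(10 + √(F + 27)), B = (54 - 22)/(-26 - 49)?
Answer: 21182315792/15 - 247777244*I*√79/75 ≈ 1.4122e+9 - 2.9364e+7*I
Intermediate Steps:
B = -32/75 (B = 32/(-75) = 32*(-1/75) = -32/75 ≈ -0.42667)
o(F) = (10 + √(27 + F))*(-32/75 + F) (o(F) = (-32/75 + F)*(10 + √(F + 27)) = (-32/75 + F)*(10 + √(27 + F)) = (10 + √(27 + F))*(-32/75 + F))
((-1104 + 8529) + 23617)*(46556 + o(-106)) = ((-1104 + 8529) + 23617)*(46556 + (-64/15 + 10*(-106) - 32*√(27 - 106)/75 - 106*√(27 - 106))) = (7425 + 23617)*(46556 + (-64/15 - 1060 - 32*I*√79/75 - 106*I*√79)) = 31042*(46556 + (-64/15 - 1060 - 32*I*√79/75 - 106*I*√79)) = 31042*(46556 + (-15964/15 - 7982*I*√79/75)) = 31042*(682376/15 - 7982*I*√79/75) = 21182315792/15 - 247777244*I*√79/75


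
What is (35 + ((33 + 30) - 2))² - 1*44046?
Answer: -34830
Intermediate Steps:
(35 + ((33 + 30) - 2))² - 1*44046 = (35 + (63 - 2))² - 44046 = (35 + 61)² - 44046 = 96² - 44046 = 9216 - 44046 = -34830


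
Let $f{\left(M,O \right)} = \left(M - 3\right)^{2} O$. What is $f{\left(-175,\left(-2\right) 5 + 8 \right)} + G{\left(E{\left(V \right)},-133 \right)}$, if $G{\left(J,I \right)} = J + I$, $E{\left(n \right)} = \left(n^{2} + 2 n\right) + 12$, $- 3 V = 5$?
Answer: $- \frac{571406}{9} \approx -63490.0$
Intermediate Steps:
$f{\left(M,O \right)} = O \left(-3 + M\right)^{2}$ ($f{\left(M,O \right)} = \left(-3 + M\right)^{2} O = O \left(-3 + M\right)^{2}$)
$V = - \frac{5}{3}$ ($V = \left(- \frac{1}{3}\right) 5 = - \frac{5}{3} \approx -1.6667$)
$E{\left(n \right)} = 12 + n^{2} + 2 n$
$G{\left(J,I \right)} = I + J$
$f{\left(-175,\left(-2\right) 5 + 8 \right)} + G{\left(E{\left(V \right)},-133 \right)} = \left(\left(-2\right) 5 + 8\right) \left(-3 - 175\right)^{2} + \left(-133 + \left(12 + \left(- \frac{5}{3}\right)^{2} + 2 \left(- \frac{5}{3}\right)\right)\right) = \left(-10 + 8\right) \left(-178\right)^{2} + \left(-133 + \left(12 + \frac{25}{9} - \frac{10}{3}\right)\right) = \left(-2\right) 31684 + \left(-133 + \frac{103}{9}\right) = -63368 - \frac{1094}{9} = - \frac{571406}{9}$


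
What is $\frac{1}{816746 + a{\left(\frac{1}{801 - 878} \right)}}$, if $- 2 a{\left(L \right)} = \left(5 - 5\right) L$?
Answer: $\frac{1}{816746} \approx 1.2244 \cdot 10^{-6}$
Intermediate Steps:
$a{\left(L \right)} = 0$ ($a{\left(L \right)} = - \frac{\left(5 - 5\right) L}{2} = - \frac{0 L}{2} = \left(- \frac{1}{2}\right) 0 = 0$)
$\frac{1}{816746 + a{\left(\frac{1}{801 - 878} \right)}} = \frac{1}{816746 + 0} = \frac{1}{816746}$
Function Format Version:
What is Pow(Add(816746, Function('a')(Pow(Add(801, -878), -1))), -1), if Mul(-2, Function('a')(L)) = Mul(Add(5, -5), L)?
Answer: Rational(1, 816746) ≈ 1.2244e-6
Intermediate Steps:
Function('a')(L) = 0 (Function('a')(L) = Mul(Rational(-1, 2), Mul(Add(5, -5), L)) = Mul(Rational(-1, 2), Mul(0, L)) = Mul(Rational(-1, 2), 0) = 0)
Pow(Add(816746, Function('a')(Pow(Add(801, -878), -1))), -1) = Pow(Add(816746, 0), -1) = Pow(816746, -1) = Rational(1, 816746)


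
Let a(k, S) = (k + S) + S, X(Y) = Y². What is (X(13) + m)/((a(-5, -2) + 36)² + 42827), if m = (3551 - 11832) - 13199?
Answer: -21311/43556 ≈ -0.48928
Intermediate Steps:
a(k, S) = k + 2*S (a(k, S) = (S + k) + S = k + 2*S)
m = -21480 (m = -8281 - 13199 = -21480)
(X(13) + m)/((a(-5, -2) + 36)² + 42827) = (13² - 21480)/(((-5 + 2*(-2)) + 36)² + 42827) = (169 - 21480)/(((-5 - 4) + 36)² + 42827) = -21311/((-9 + 36)² + 42827) = -21311/(27² + 42827) = -21311/(729 + 42827) = -21311/43556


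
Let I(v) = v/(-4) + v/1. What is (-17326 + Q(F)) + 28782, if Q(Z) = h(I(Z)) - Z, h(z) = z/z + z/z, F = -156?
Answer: 11614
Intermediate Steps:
I(v) = 3*v/4 (I(v) = v*(-¼) + v*1 = -v/4 + v = 3*v/4)
h(z) = 2 (h(z) = 1 + 1 = 2)
Q(Z) = 2 - Z
(-17326 + Q(F)) + 28782 = (-17326 + (2 - 1*(-156))) + 28782 = (-17326 + (2 + 156)) + 28782 = (-17326 + 158) + 28782 = -17168 + 28782 = 11614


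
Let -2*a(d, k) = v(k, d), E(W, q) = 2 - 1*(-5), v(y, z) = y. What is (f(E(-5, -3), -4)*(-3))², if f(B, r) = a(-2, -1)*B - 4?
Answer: 9/4 ≈ 2.2500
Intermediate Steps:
E(W, q) = 7 (E(W, q) = 2 + 5 = 7)
a(d, k) = -k/2
f(B, r) = -4 + B/2 (f(B, r) = (-½*(-1))*B - 4 = B/2 - 4 = -4 + B/2)
(f(E(-5, -3), -4)*(-3))² = ((-4 + (½)*7)*(-3))² = ((-4 + 7/2)*(-3))² = (-½*(-3))² = (3/2)² = 9/4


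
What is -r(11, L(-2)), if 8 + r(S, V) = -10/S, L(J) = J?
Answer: 98/11 ≈ 8.9091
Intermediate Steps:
r(S, V) = -8 - 10/S
-r(11, L(-2)) = -(-8 - 10/11) = -1*(-98/11) = 98/11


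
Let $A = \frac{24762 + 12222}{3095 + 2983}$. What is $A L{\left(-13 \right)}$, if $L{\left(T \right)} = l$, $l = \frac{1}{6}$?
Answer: $\frac{3082}{3039} \approx 1.0141$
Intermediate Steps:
$l = \frac{1}{6} \approx 0.16667$
$L{\left(T \right)} = \frac{1}{6}$
$A = \frac{6164}{1013}$ ($A = \frac{36984}{6078} = 36984 \cdot \frac{1}{6078} = \frac{6164}{1013} \approx 6.0849$)
$A L{\left(-13 \right)} = \frac{6164}{1013} \cdot \frac{1}{6} = \frac{3082}{3039}$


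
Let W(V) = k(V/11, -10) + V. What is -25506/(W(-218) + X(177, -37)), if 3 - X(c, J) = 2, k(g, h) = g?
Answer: 280566/2605 ≈ 107.70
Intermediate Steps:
X(c, J) = 1 (X(c, J) = 3 - 1*2 = 3 - 2 = 1)
W(V) = 12*V/11 (W(V) = V/11 + V = 12*V/11)
-25506/(W(-218) + X(177, -37)) = -25506/((12/11)*(-218) + 1) = -25506/(-2616/11 + 1) = -25506/(-2605/11) = -25506*(-11/2605) = 280566/2605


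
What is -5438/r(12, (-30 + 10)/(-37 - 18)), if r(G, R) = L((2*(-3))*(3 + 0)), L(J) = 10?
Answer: -2719/5 ≈ -543.80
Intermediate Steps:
r(G, R) = 10
-5438/r(12, (-30 + 10)/(-37 - 18)) = -5438/10 = -5438*⅒ = -2719/5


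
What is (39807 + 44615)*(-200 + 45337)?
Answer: 3810555814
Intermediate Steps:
(39807 + 44615)*(-200 + 45337) = 84422*45137 = 3810555814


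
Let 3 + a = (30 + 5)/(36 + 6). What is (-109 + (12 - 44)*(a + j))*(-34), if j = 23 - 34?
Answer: -31858/3 ≈ -10619.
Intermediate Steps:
j = -11
a = -13/6 (a = -3 + (30 + 5)/(36 + 6) = -3 + 35/42 = -3 + 35*(1/42) = -3 + ⅚ = -13/6 ≈ -2.1667)
(-109 + (12 - 44)*(a + j))*(-34) = (-109 + (12 - 44)*(-13/6 - 11))*(-34) = (-109 - 32*(-79/6))*(-34) = (-109 + 1264/3)*(-34) = (937/3)*(-34) = -31858/3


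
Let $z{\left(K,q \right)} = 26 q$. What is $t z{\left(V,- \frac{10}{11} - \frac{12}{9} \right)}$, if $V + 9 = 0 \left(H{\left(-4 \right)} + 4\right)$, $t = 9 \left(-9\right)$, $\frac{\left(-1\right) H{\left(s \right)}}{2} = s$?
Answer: $\frac{51948}{11} \approx 4722.5$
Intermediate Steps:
$H{\left(s \right)} = - 2 s$
$t = -81$
$V = -9$ ($V = -9 + 0 \left(\left(-2\right) \left(-4\right) + 4\right) = -9 + 0 \left(8 + 4\right) = -9 + 0 \cdot 12 = -9 + 0 = -9$)
$t z{\left(V,- \frac{10}{11} - \frac{12}{9} \right)} = - 81 \cdot 26 \left(- \frac{10}{11} - \frac{12}{9}\right) = - 81 \cdot 26 \left(\left(-10\right) \frac{1}{11} - \frac{4}{3}\right) = - 81 \cdot 26 \left(- \frac{10}{11} - \frac{4}{3}\right) = - 81 \cdot 26 \left(- \frac{74}{33}\right) = \left(-81\right) \left(- \frac{1924}{33}\right) = \frac{51948}{11}$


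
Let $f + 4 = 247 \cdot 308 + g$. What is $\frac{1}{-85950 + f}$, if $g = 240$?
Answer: $- \frac{1}{9638} \approx -0.00010376$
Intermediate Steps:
$f = 76312$ ($f = -4 + \left(247 \cdot 308 + 240\right) = -4 + \left(76076 + 240\right) = -4 + 76316 = 76312$)
$\frac{1}{-85950 + f} = \frac{1}{-85950 + 76312} = \frac{1}{-9638} = - \frac{1}{9638}$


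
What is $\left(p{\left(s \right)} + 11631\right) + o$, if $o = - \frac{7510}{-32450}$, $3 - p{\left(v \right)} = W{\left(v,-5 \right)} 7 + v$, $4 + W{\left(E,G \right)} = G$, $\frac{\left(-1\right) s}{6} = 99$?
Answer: $\frac{39885046}{3245} \approx 12291.0$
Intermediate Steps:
$s = -594$ ($s = \left(-6\right) 99 = -594$)
$W{\left(E,G \right)} = -4 + G$
$p{\left(v \right)} = 66 - v$ ($p{\left(v \right)} = 3 - \left(\left(-4 - 5\right) 7 + v\right) = 3 - \left(\left(-9\right) 7 + v\right) = 3 - \left(-63 + v\right) = 66 - v$)
$o = \frac{751}{3245}$ ($o = \left(-7510\right) \left(- \frac{1}{32450}\right) = \frac{751}{3245} \approx 0.23143$)
$\left(p{\left(s \right)} + 11631\right) + o = \left(\left(66 - -594\right) + 11631\right) + \frac{751}{3245} = \left(\left(66 + 594\right) + 11631\right) + \frac{751}{3245} = \left(660 + 11631\right) + \frac{751}{3245} = 12291 + \frac{751}{3245} = \frac{39885046}{3245}$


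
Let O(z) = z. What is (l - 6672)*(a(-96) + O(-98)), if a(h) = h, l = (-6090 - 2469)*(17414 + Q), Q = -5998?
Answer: 18956945904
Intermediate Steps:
l = -97709544 (l = (-6090 - 2469)*(17414 - 5998) = -8559*11416 = -97709544)
(l - 6672)*(a(-96) + O(-98)) = (-97709544 - 6672)*(-96 - 98) = -97716216*(-194) = 18956945904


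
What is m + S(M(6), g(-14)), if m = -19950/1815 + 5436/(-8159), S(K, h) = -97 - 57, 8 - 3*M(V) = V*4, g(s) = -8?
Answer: -163544032/987239 ≈ -165.66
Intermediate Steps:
M(V) = 8/3 - 4*V/3 (M(V) = 8/3 - V*4/3 = 8/3 - 4*V/3)
S(K, h) = -154
m = -11509226/987239 (m = -19950*1/1815 + 5436*(-1/8159) = -1330/121 - 5436/8159 = -11509226/987239 ≈ -11.658)
m + S(M(6), g(-14)) = -11509226/987239 - 154 = -163544032/987239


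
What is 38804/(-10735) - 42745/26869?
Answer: -1501492251/288438715 ≈ -5.2056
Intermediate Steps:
38804/(-10735) - 42745/26869 = 38804*(-1/10735) - 42745*1/26869 = -38804/10735 - 42745/26869 = -1501492251/288438715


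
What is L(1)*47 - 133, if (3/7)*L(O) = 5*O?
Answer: 1246/3 ≈ 415.33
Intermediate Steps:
L(O) = 35*O/3 (L(O) = 7*(5*O)/3 = 35*O/3)
L(1)*47 - 133 = ((35/3)*1)*47 - 133 = (35/3)*47 - 133 = 1645/3 - 133 = 1246/3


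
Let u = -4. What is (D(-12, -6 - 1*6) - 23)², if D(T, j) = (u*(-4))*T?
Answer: 46225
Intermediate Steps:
D(T, j) = 16*T (D(T, j) = (-4*(-4))*T = 16*T)
(D(-12, -6 - 1*6) - 23)² = (16*(-12) - 23)² = (-192 - 23)² = (-215)² = 46225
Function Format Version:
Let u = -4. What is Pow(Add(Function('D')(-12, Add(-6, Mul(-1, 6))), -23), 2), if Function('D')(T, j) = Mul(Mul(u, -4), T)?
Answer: 46225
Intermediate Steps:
Function('D')(T, j) = Mul(16, T) (Function('D')(T, j) = Mul(Mul(-4, -4), T) = Mul(16, T))
Pow(Add(Function('D')(-12, Add(-6, Mul(-1, 6))), -23), 2) = Pow(Add(Mul(16, -12), -23), 2) = Pow(Add(-192, -23), 2) = Pow(-215, 2) = 46225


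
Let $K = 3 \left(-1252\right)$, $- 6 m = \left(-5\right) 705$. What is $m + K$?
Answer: $- \frac{6337}{2} \approx -3168.5$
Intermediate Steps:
$m = \frac{1175}{2}$ ($m = - \frac{\left(-5\right) 705}{6} = \left(- \frac{1}{6}\right) \left(-3525\right) = \frac{1175}{2} \approx 587.5$)
$K = -3756$
$m + K = \frac{1175}{2} - 3756 = - \frac{6337}{2}$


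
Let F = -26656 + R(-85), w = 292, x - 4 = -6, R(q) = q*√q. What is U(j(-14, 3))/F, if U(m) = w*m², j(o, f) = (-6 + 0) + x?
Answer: -29302784/41832733 + 93440*I*√85/41832733 ≈ -0.70047 + 0.020593*I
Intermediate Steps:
R(q) = q^(3/2)
x = -2 (x = 4 - 6 = -2)
j(o, f) = -8 (j(o, f) = (-6 + 0) - 2 = -6 - 2 = -8)
U(m) = 292*m²
F = -26656 - 85*I*√85 (F = -26656 + (-85)^(3/2) = -26656 - 85*I*√85 ≈ -26656.0 - 783.66*I)
U(j(-14, 3))/F = (292*(-8)²)/(-26656 - 85*I*√85) = (292*64)/(-26656 - 85*I*√85) = 18688/(-26656 - 85*I*√85)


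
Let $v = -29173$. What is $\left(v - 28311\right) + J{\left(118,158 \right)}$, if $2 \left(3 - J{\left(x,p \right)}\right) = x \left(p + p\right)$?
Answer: $-76125$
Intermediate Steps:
$J{\left(x,p \right)} = 3 - p x$ ($J{\left(x,p \right)} = 3 - \frac{x \left(p + p\right)}{2} = 3 - \frac{x 2 p}{2} = 3 - \frac{2 p x}{2} = 3 - p x$)
$\left(v - 28311\right) + J{\left(118,158 \right)} = \left(-29173 - 28311\right) + \left(3 - 158 \cdot 118\right) = -57484 + \left(3 - 18644\right) = -57484 - 18641 = -76125$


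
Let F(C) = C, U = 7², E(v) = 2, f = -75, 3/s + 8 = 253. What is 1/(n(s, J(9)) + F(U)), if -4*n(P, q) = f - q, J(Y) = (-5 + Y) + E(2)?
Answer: 4/277 ≈ 0.014440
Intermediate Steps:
s = 3/245 (s = 3/(-8 + 253) = 3/245 ≈ 0.012245)
U = 49
J(Y) = -3 + Y (J(Y) = (-5 + Y) + 2 = -3 + Y)
n(P, q) = 75/4 + q/4 (n(P, q) = -(-75 - q)/4 = 75/4 + q/4)
1/(n(s, J(9)) + F(U)) = 1/((75/4 + (-3 + 9)/4) + 49) = 1/((75/4 + (¼)*6) + 49) = 1/((75/4 + 3/2) + 49) = 1/(81/4 + 49) = 1/(277/4) = 4/277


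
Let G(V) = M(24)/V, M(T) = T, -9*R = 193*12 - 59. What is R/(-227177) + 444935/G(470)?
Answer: 71260693948003/8178372 ≈ 8.7133e+6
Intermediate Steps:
R = -2257/9 (R = -(193*12 - 59)/9 = -(2316 - 59)/9 = -⅑*2257 = -2257/9 ≈ -250.78)
G(V) = 24/V
R/(-227177) + 444935/G(470) = -2257/9/(-227177) + 444935/((24/470)) = -2257/9*(-1/227177) + 444935/((24*(1/470))) = 2257/2044593 + 444935/(12/235) = 2257/2044593 + 444935*(235/12) = 2257/2044593 + 104559725/12 = 71260693948003/8178372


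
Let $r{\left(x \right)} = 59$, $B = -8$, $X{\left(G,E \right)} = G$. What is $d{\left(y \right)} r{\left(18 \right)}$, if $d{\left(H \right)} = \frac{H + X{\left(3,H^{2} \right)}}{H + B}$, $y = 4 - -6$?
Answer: $\frac{767}{2} \approx 383.5$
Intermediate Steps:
$y = 10$ ($y = 4 + 6 = 10$)
$d{\left(H \right)} = \frac{3 + H}{-8 + H}$ ($d{\left(H \right)} = \frac{H + 3}{H - 8} = \frac{3 + H}{-8 + H}$)
$d{\left(y \right)} r{\left(18 \right)} = \frac{3 + 10}{-8 + 10} \cdot 59 = \frac{1}{2} \cdot 13 \cdot 59 = \frac{13}{2} \cdot 59 = \frac{767}{2}$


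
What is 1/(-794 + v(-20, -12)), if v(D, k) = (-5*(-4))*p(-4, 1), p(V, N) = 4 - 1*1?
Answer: -1/734 ≈ -0.0013624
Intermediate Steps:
p(V, N) = 3 (p(V, N) = 4 - 1 = 3)
v(D, k) = 60 (v(D, k) = -5*(-4)*3 = 20*3 = 60)
1/(-794 + v(-20, -12)) = 1/(-794 + 60) = 1/(-734) = -1/734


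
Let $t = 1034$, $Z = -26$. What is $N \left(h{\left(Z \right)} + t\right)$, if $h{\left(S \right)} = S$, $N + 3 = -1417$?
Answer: $-1431360$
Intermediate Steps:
$N = -1420$ ($N = -3 - 1417 = -1420$)
$N \left(h{\left(Z \right)} + t\right) = - 1420 \left(-26 + 1034\right) = \left(-1420\right) 1008 = -1431360$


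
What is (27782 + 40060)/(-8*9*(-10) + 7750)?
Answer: 33921/4235 ≈ 8.0097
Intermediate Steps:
(27782 + 40060)/(-8*9*(-10) + 7750) = 67842/(-72*(-10) + 7750) = 67842/(720 + 7750) = 67842/8470 = 67842*(1/8470) = 33921/4235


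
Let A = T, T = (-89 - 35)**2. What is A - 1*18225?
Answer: -2849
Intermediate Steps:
T = 15376 (T = (-124)**2 = 15376)
A = 15376
A - 1*18225 = 15376 - 1*18225 = 15376 - 18225 = -2849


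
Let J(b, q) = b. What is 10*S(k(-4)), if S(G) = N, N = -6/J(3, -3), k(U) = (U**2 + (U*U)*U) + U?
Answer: -20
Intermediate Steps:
k(U) = U + U**2 + U**3 (k(U) = (U**2 + U**2*U) + U = (U**2 + U**3) + U = U + U**2 + U**3)
N = -2 (N = -6/3 = -6*1/3 = -2)
S(G) = -2
10*S(k(-4)) = 10*(-2) = -20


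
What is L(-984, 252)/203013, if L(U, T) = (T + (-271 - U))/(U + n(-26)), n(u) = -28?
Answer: -965/205449156 ≈ -4.6970e-6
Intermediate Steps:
L(U, T) = (-271 + T - U)/(-28 + U) (L(U, T) = (T + (-271 - U))/(U - 28) = (-271 + T - U)/(-28 + U))
L(-984, 252)/203013 = ((-271 + 252 - 1*(-984))/(-28 - 984))/203013 = ((-271 + 252 + 984)/(-1012))*(1/203013) = -1/1012*965*(1/203013) = -965/1012*1/203013 = -965/205449156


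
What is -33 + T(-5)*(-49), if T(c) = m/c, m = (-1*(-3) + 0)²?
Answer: 276/5 ≈ 55.200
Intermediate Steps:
m = 9 (m = (3 + 0)² = 3² = 9)
T(c) = 9/c
-33 + T(-5)*(-49) = -33 + (9/(-5))*(-49) = -33 + (9*(-⅕))*(-49) = -33 - 9/5*(-49) = -33 + 441/5 = 276/5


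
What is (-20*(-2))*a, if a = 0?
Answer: 0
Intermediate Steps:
(-20*(-2))*a = -20*(-2)*0 = 40*0 = 0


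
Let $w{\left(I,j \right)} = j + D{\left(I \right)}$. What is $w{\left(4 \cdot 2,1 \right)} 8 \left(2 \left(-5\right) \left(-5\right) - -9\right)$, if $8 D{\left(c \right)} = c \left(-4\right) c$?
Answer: $-14632$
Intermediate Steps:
$D{\left(c \right)} = - \frac{c^{2}}{2}$ ($D{\left(c \right)} = \frac{c \left(-4\right) c}{8} = \frac{- 4 c c}{8} = \frac{\left(-4\right) c^{2}}{8} = - \frac{c^{2}}{2}$)
$w{\left(I,j \right)} = j - \frac{I^{2}}{2}$
$w{\left(4 \cdot 2,1 \right)} 8 \left(2 \left(-5\right) \left(-5\right) - -9\right) = \left(1 - \frac{\left(4 \cdot 2\right)^{2}}{2}\right) 8 \left(2 \left(-5\right) \left(-5\right) - -9\right) = \left(1 - \frac{8^{2}}{2}\right) 8 \left(\left(-10\right) \left(-5\right) + 9\right) = \left(1 - 32\right) 8 \left(50 + 9\right) = \left(1 - 32\right) 8 \cdot 59 = \left(-31\right) 8 \cdot 59 = \left(-248\right) 59 = -14632$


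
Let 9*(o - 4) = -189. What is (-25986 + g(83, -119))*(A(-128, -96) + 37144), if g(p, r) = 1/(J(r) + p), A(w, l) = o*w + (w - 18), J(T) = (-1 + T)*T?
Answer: -14621182986558/14363 ≈ -1.0180e+9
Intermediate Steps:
o = -17 (o = 4 + (⅑)*(-189) = 4 - 21 = -17)
J(T) = T*(-1 + T)
A(w, l) = -18 - 16*w (A(w, l) = -17*w + (w - 18) = -17*w + (-18 + w) = -18 - 16*w)
g(p, r) = 1/(p + r*(-1 + r)) (g(p, r) = 1/(r*(-1 + r) + p) = 1/(p + r*(-1 + r)))
(-25986 + g(83, -119))*(A(-128, -96) + 37144) = (-25986 + 1/(83 - 119*(-1 - 119)))*((-18 - 16*(-128)) + 37144) = (-25986 + 1/(83 - 119*(-120)))*((-18 + 2048) + 37144) = (-25986 + 1/(83 + 14280))*(2030 + 37144) = (-25986 + 1/14363)*39174 = -373236917/14363*39174 = -14621182986558/14363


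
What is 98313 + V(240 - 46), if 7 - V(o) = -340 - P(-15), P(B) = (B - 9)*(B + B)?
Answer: 99380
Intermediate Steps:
P(B) = 2*B*(-9 + B) (P(B) = (-9 + B)*(2*B) = 2*B*(-9 + B))
V(o) = 1067 (V(o) = 7 - (-340 - 2*(-15)*(-9 - 15)) = 7 - (-340 - 2*(-15)*(-24)) = 7 - (-340 - 1*720) = 7 - (-340 - 720) = 7 - 1*(-1060) = 7 + 1060 = 1067)
98313 + V(240 - 46) = 98313 + 1067 = 99380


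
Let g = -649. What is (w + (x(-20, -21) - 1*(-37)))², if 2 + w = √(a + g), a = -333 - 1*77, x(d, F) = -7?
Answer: (28 + I*√1059)² ≈ -275.0 + 1822.4*I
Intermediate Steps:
a = -410 (a = -333 - 77 = -410)
w = -2 + I*√1059 (w = -2 + √(-410 - 649) = -2 + √(-1059) = -2 + I*√1059 ≈ -2.0 + 32.542*I)
(w + (x(-20, -21) - 1*(-37)))² = ((-2 + I*√1059) + (-7 - 1*(-37)))² = ((-2 + I*√1059) + (-7 + 37))² = ((-2 + I*√1059) + 30)² = (28 + I*√1059)²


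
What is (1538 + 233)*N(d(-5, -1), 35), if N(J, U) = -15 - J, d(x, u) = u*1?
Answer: -24794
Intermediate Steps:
d(x, u) = u
(1538 + 233)*N(d(-5, -1), 35) = (1538 + 233)*(-15 - 1*(-1)) = 1771*(-15 + 1) = 1771*(-14) = -24794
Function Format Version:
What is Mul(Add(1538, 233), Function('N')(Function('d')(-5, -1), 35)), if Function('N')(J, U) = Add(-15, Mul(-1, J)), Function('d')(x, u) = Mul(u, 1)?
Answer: -24794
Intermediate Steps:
Function('d')(x, u) = u
Mul(Add(1538, 233), Function('N')(Function('d')(-5, -1), 35)) = Mul(Add(1538, 233), Add(-15, Mul(-1, -1))) = Mul(1771, Add(-15, 1)) = Mul(1771, -14) = -24794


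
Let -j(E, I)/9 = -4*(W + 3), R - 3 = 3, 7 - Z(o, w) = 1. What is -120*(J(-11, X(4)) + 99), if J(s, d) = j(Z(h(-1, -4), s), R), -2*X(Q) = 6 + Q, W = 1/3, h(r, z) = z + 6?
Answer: -26280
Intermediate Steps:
h(r, z) = 6 + z
W = 1/3 ≈ 0.33333
Z(o, w) = 6 (Z(o, w) = 7 - 1*1 = 7 - 1 = 6)
R = 6 (R = 3 + 3 = 6)
X(Q) = -3 - Q/2 (X(Q) = -(6 + Q)/2 = -3 - Q/2)
j(E, I) = 120 (j(E, I) = -(-36)*(1/3 + 3) = -(-36)*10/3 = -9*(-40/3) = 120)
J(s, d) = 120
-120*(J(-11, X(4)) + 99) = -120*(120 + 99) = -120*219 = -26280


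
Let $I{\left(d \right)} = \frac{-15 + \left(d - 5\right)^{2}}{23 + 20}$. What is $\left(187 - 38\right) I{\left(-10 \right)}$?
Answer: $\frac{31290}{43} \approx 727.67$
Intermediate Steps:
$I{\left(d \right)} = - \frac{15}{43} + \frac{\left(-5 + d\right)^{2}}{43}$ ($I{\left(d \right)} = \frac{-15 + \left(-5 + d\right)^{2}}{43} = \left(-15 + \left(-5 + d\right)^{2}\right) \frac{1}{43} = - \frac{15}{43} + \frac{\left(-5 + d\right)^{2}}{43}$)
$\left(187 - 38\right) I{\left(-10 \right)} = \left(187 - 38\right) \left(- \frac{15}{43} + \frac{\left(-5 - 10\right)^{2}}{43}\right) = \left(187 - 38\right) \left(- \frac{15}{43} + \frac{\left(-15\right)^{2}}{43}\right) = 149 \left(- \frac{15}{43} + \frac{1}{43} \cdot 225\right) = 149 \left(- \frac{15}{43} + \frac{225}{43}\right) = 149 \cdot \frac{210}{43} = \frac{31290}{43}$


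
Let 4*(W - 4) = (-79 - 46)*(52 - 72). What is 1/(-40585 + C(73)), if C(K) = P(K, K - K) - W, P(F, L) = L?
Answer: -1/41214 ≈ -2.4264e-5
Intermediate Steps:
W = 629 (W = 4 + ((-79 - 46)*(52 - 72))/4 = 4 + (-125*(-20))/4 = 4 + (¼)*2500 = 4 + 625 = 629)
C(K) = -629 (C(K) = (K - K) - 1*629 = 0 - 629 = -629)
1/(-40585 + C(73)) = 1/(-40585 - 629) = 1/(-41214) = -1/41214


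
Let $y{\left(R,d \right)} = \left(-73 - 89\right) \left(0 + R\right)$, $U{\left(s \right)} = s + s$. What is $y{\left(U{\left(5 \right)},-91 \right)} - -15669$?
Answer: $14049$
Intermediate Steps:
$U{\left(s \right)} = 2 s$
$y{\left(R,d \right)} = - 162 R$
$y{\left(U{\left(5 \right)},-91 \right)} - -15669 = - 162 \cdot 2 \cdot 5 - -15669 = \left(-162\right) 10 + 15669 = -1620 + 15669 = 14049$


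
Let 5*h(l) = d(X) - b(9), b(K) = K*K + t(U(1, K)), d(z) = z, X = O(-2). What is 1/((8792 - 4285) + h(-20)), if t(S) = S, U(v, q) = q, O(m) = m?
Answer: 5/22443 ≈ 0.00022279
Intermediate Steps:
X = -2
b(K) = K + K² (b(K) = K*K + K = K² + K = K + K²)
h(l) = -92/5 (h(l) = (-2 - 9*(1 + 9))/5 = (-2 - 9*10)/5 = (-2 - 1*90)/5 = (-2 - 90)/5 = (⅕)*(-92) = -92/5)
1/((8792 - 4285) + h(-20)) = 1/((8792 - 4285) - 92/5) = 1/(4507 - 92/5) = 1/(22443/5) = 5/22443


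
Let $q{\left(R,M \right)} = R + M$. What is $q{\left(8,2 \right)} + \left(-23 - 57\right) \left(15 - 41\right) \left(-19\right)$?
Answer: $-39510$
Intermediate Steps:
$q{\left(R,M \right)} = M + R$
$q{\left(8,2 \right)} + \left(-23 - 57\right) \left(15 - 41\right) \left(-19\right) = \left(2 + 8\right) + \left(-23 - 57\right) \left(15 - 41\right) \left(-19\right) = 10 + \left(-23 - 57\right) \left(-26\right) \left(-19\right) = 10 + \left(-80\right) \left(-26\right) \left(-19\right) = 10 + 2080 \left(-19\right) = 10 - 39520 = -39510$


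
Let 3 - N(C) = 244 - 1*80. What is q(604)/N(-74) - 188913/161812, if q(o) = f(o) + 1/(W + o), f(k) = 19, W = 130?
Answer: -1755814059/1365855092 ≈ -1.2855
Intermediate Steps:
N(C) = -161 (N(C) = 3 - (244 - 1*80) = 3 - (244 - 80) = 3 - 1*164 = 3 - 164 = -161)
q(o) = 19 + 1/(130 + o)
q(604)/N(-74) - 188913/161812 = ((2471 + 19*604)/(130 + 604))/(-161) - 188913/161812 = ((2471 + 11476)/734)*(-1/161) - 188913*1/161812 = ((1/734)*13947)*(-1/161) - 188913/161812 = (13947/734)*(-1/161) - 188913/161812 = -13947/118174 - 188913/161812 = -1755814059/1365855092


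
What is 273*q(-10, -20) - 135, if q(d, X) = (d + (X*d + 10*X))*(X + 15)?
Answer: 13515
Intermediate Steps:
q(d, X) = (15 + X)*(d + 10*X + X*d) (q(d, X) = (d + (10*X + X*d))*(15 + X) = (d + 10*X + X*d)*(15 + X) = (15 + X)*(d + 10*X + X*d))
273*q(-10, -20) - 135 = 273*(10*(-20)² + 15*(-10) + 150*(-20) - 10*(-20)² + 16*(-20)*(-10)) - 135 = 273*(10*400 - 150 - 3000 - 10*400 + 3200) - 135 = 273*(4000 - 150 - 3000 - 4000 + 3200) - 135 = 273*50 - 135 = 13650 - 135 = 13515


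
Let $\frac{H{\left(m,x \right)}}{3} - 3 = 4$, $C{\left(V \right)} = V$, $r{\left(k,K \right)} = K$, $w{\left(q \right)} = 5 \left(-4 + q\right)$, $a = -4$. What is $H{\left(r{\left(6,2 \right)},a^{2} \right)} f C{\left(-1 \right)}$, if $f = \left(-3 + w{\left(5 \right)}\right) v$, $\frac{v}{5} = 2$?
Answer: $-420$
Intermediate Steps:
$w{\left(q \right)} = -20 + 5 q$
$v = 10$ ($v = 5 \cdot 2 = 10$)
$f = 20$ ($f = \left(-3 + \left(-20 + 5 \cdot 5\right)\right) 10 = \left(-3 + \left(-20 + 25\right)\right) 10 = \left(-3 + 5\right) 10 = 2 \cdot 10 = 20$)
$H{\left(m,x \right)} = 21$ ($H{\left(m,x \right)} = 9 + 3 \cdot 4 = 9 + 12 = 21$)
$H{\left(r{\left(6,2 \right)},a^{2} \right)} f C{\left(-1 \right)} = 21 \cdot 20 \left(-1\right) = 420 \left(-1\right) = -420$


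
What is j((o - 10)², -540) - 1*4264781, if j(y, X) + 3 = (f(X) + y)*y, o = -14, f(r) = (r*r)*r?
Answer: -90703197008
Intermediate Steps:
f(r) = r³ (f(r) = r²*r = r³)
j(y, X) = -3 + y*(y + X³) (j(y, X) = -3 + (X³ + y)*y = -3 + (y + X³)*y = -3 + y*(y + X³))
j((o - 10)², -540) - 1*4264781 = (-3 + ((-14 - 10)²)² + (-14 - 10)²*(-540)³) - 1*4264781 = (-3 + ((-24)²)² + (-24)²*(-157464000)) - 4264781 = (-3 + 576² + 576*(-157464000)) - 4264781 = (-3 + 331776 - 90699264000) - 4264781 = -90698932227 - 4264781 = -90703197008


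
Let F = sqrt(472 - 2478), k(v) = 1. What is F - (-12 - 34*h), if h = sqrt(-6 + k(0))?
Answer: 12 + I*sqrt(2006) + 34*I*sqrt(5) ≈ 12.0 + 120.81*I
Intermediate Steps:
h = I*sqrt(5) (h = sqrt(-6 + 1) = sqrt(-5) = I*sqrt(5) ≈ 2.2361*I)
F = I*sqrt(2006) (F = sqrt(-2006) = I*sqrt(2006) ≈ 44.788*I)
F - (-12 - 34*h) = I*sqrt(2006) - (-12 - 34*I*sqrt(5)) = I*sqrt(2006) + (12 + 34*I*sqrt(5)) = 12 + I*sqrt(2006) + 34*I*sqrt(5)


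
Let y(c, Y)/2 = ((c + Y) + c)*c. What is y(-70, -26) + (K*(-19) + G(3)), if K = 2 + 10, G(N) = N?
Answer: 23015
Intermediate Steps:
K = 12
y(c, Y) = 2*c*(Y + 2*c) (y(c, Y) = 2*(((c + Y) + c)*c) = 2*(((Y + c) + c)*c) = 2*((Y + 2*c)*c) = 2*(c*(Y + 2*c)) = 2*c*(Y + 2*c))
y(-70, -26) + (K*(-19) + G(3)) = 2*(-70)*(-26 + 2*(-70)) + (12*(-19) + 3) = 2*(-70)*(-26 - 140) + (-228 + 3) = 2*(-70)*(-166) - 225 = 23240 - 225 = 23015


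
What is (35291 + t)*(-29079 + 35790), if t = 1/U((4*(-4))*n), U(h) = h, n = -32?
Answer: 121261012023/512 ≈ 2.3684e+8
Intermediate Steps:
t = 1/512 (t = 1/((4*(-4))*(-32)) = 1/(-16*(-32)) = 1/512 ≈ 0.0019531)
(35291 + t)*(-29079 + 35790) = (35291 + 1/512)*(-29079 + 35790) = (18068993/512)*6711 = 121261012023/512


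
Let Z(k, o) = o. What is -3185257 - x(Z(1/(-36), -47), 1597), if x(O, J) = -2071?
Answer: -3183186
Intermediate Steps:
-3185257 - x(Z(1/(-36), -47), 1597) = -3185257 - 1*(-2071) = -3185257 + 2071 = -3183186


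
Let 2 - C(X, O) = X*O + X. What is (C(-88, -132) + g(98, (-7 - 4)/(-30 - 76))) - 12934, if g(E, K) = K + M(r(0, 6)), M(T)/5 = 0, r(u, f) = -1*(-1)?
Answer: -2592749/106 ≈ -24460.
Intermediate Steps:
r(u, f) = 1
C(X, O) = 2 - X - O*X (C(X, O) = 2 - (X*O + X) = 2 - (O*X + X) = 2 - (X + O*X) = 2 + (-X - O*X) = 2 - X - O*X)
M(T) = 0 (M(T) = 5*0 = 0)
g(E, K) = K (g(E, K) = K + 0 = K)
(C(-88, -132) + g(98, (-7 - 4)/(-30 - 76))) - 12934 = ((2 - 1*(-88) - 1*(-132)*(-88)) + (-7 - 4)/(-30 - 76)) - 12934 = ((2 + 88 - 11616) - 11/(-106)) - 12934 = (-11526 - 11*(-1/106)) - 12934 = (-11526 + 11/106) - 12934 = -1221745/106 - 12934 = -2592749/106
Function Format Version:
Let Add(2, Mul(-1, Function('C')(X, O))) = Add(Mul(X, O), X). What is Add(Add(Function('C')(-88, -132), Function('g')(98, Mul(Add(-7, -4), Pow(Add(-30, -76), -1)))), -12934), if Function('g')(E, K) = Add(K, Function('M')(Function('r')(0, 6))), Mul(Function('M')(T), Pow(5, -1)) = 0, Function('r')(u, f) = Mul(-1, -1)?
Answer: Rational(-2592749, 106) ≈ -24460.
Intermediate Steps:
Function('r')(u, f) = 1
Function('C')(X, O) = Add(2, Mul(-1, X), Mul(-1, O, X)) (Function('C')(X, O) = Add(2, Mul(-1, Add(Mul(X, O), X))) = Add(2, Mul(-1, Add(Mul(O, X), X))) = Add(2, Mul(-1, Add(X, Mul(O, X)))) = Add(2, Add(Mul(-1, X), Mul(-1, O, X))) = Add(2, Mul(-1, X), Mul(-1, O, X)))
Function('M')(T) = 0 (Function('M')(T) = Mul(5, 0) = 0)
Function('g')(E, K) = K (Function('g')(E, K) = Add(K, 0) = K)
Add(Add(Function('C')(-88, -132), Function('g')(98, Mul(Add(-7, -4), Pow(Add(-30, -76), -1)))), -12934) = Add(Add(Add(2, Mul(-1, -88), Mul(-1, -132, -88)), Mul(Add(-7, -4), Pow(Add(-30, -76), -1))), -12934) = Add(Add(Add(2, 88, -11616), Mul(-11, Pow(-106, -1))), -12934) = Add(Add(-11526, Mul(-11, Rational(-1, 106))), -12934) = Add(Add(-11526, Rational(11, 106)), -12934) = Add(Rational(-1221745, 106), -12934) = Rational(-2592749, 106)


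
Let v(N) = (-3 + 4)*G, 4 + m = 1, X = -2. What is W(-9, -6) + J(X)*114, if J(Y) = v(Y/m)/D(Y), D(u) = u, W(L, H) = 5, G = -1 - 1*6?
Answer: 404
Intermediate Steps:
G = -7 (G = -1 - 6 = -7)
m = -3 (m = -4 + 1 = -3)
v(N) = -7 (v(N) = (-3 + 4)*(-7) = 1*(-7) = -7)
J(Y) = -7/Y
W(-9, -6) + J(X)*114 = 5 - 7/(-2)*114 = 5 - 7*(-1/2)*114 = 5 + (7/2)*114 = 5 + 399 = 404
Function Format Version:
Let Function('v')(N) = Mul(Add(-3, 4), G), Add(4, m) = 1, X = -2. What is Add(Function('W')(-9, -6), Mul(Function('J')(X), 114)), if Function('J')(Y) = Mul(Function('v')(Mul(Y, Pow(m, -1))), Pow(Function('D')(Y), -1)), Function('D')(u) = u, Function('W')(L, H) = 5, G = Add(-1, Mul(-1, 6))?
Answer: 404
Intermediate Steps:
G = -7 (G = Add(-1, -6) = -7)
m = -3 (m = Add(-4, 1) = -3)
Function('v')(N) = -7 (Function('v')(N) = Mul(Add(-3, 4), -7) = Mul(1, -7) = -7)
Function('J')(Y) = Mul(-7, Pow(Y, -1))
Add(Function('W')(-9, -6), Mul(Function('J')(X), 114)) = Add(5, Mul(Mul(-7, Pow(-2, -1)), 114)) = Add(5, Mul(Mul(-7, Rational(-1, 2)), 114)) = Add(5, Mul(Rational(7, 2), 114)) = Add(5, 399) = 404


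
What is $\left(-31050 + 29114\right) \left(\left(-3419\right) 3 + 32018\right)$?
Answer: $-42129296$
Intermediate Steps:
$\left(-31050 + 29114\right) \left(\left(-3419\right) 3 + 32018\right) = - 1936 \left(-10257 + 32018\right) = \left(-1936\right) 21761 = -42129296$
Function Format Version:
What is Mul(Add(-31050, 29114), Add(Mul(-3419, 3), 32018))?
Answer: -42129296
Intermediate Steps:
Mul(Add(-31050, 29114), Add(Mul(-3419, 3), 32018)) = Mul(-1936, Add(-10257, 32018)) = Mul(-1936, 21761) = -42129296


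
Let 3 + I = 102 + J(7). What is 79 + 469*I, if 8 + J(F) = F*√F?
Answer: 42758 + 3283*√7 ≈ 51444.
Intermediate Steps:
J(F) = -8 + F^(3/2) (J(F) = -8 + F*√F = -8 + F^(3/2))
I = 91 + 7*√7 (I = -3 + (102 + (-8 + 7^(3/2))) = -3 + (102 + (-8 + 7*√7)) = -3 + (94 + 7*√7) = 91 + 7*√7 ≈ 109.52)
79 + 469*I = 79 + 469*(91 + 7*√7) = 79 + (42679 + 3283*√7) = 42758 + 3283*√7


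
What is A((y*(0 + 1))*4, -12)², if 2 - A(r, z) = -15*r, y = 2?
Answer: 14884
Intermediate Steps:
A(r, z) = 2 + 15*r (A(r, z) = 2 - (-15)*r = 2 + 15*r)
A((y*(0 + 1))*4, -12)² = (2 + 15*((2*(0 + 1))*4))² = (2 + 15*((2*1)*4))² = (2 + 15*(2*4))² = (2 + 15*8)² = (2 + 120)² = 122² = 14884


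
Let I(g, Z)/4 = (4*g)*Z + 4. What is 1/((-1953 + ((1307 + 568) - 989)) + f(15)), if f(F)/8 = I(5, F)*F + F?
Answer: 1/144973 ≈ 6.8978e-6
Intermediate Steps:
I(g, Z) = 16 + 16*Z*g (I(g, Z) = 4*((4*g)*Z + 4) = 4*(4*Z*g + 4) = 4*(4 + 4*Z*g) = 16 + 16*Z*g)
f(F) = 8*F + 8*F*(16 + 80*F) (f(F) = 8*((16 + 16*F*5)*F + F) = 8*((16 + 80*F)*F + F) = 8*(F*(16 + 80*F) + F) = 8*(F + F*(16 + 80*F)) = 8*F + 8*F*(16 + 80*F))
1/((-1953 + ((1307 + 568) - 989)) + f(15)) = 1/((-1953 + ((1307 + 568) - 989)) + 8*15*(17 + 80*15)) = 1/((-1953 + (1875 - 989)) + 8*15*(17 + 1200)) = 1/((-1953 + 886) + 8*15*1217) = 1/(-1067 + 146040) = 1/144973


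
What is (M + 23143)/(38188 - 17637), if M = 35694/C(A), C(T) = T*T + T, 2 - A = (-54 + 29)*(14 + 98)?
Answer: 30294216092/26901279551 ≈ 1.1261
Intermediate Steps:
A = 2802 (A = 2 - (-54 + 29)*(14 + 98) = 2 - (-25)*112 = 2 - 1*(-2800) = 2 + 2800 = 2802)
C(T) = T + T**2 (C(T) = T**2 + T = T + T**2)
M = 5949/1309001 (M = 35694/((2802*(1 + 2802))) = 35694/((2802*2803)) = 35694/7854006 = 35694*(1/7854006) = 5949/1309001 ≈ 0.0045447)
(M + 23143)/(38188 - 17637) = (5949/1309001 + 23143)/(38188 - 17637) = (30294216092/1309001)/20551 = (30294216092/1309001)*(1/20551) = 30294216092/26901279551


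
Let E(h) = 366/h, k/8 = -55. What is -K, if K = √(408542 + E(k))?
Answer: -√4943348135/110 ≈ -639.17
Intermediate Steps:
k = -440 (k = 8*(-55) = -440)
K = √4943348135/110 (K = √(408542 + 366/(-440)) = √(408542 + 366*(-1/440)) = √(408542 - 183/220) = √(89879057/220) = √4943348135/110 ≈ 639.17)
-K = -√4943348135/110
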